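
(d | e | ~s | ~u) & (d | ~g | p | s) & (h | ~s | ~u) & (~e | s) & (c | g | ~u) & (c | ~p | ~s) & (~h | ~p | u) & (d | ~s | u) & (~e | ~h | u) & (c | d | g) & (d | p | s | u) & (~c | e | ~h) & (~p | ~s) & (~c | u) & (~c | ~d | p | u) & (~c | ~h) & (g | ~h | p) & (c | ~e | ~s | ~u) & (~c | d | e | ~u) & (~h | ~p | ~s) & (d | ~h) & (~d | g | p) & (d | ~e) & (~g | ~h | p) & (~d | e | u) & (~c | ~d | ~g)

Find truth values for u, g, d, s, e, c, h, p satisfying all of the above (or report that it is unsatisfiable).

Set u = True.
Set g = True.
Set d = True.
  then (~c | ~d | ~g) forces c = False.
Try s = True:
  (h | ~s | ~u) forces h = True.
  (c | ~p | ~s) forces p = False.
  clause (~g | ~h | p) is falsified — backtrack.
So s = False.
  then (~e | s) forces e = False.
Set h = False.
Set p = True.
All clauses satisfied.

u: True, g: True, d: True, s: False, e: False, c: False, h: False, p: True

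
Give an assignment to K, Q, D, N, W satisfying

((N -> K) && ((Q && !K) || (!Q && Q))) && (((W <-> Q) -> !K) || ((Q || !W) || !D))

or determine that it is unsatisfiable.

K = False, Q = True, D = True, N = False, W = True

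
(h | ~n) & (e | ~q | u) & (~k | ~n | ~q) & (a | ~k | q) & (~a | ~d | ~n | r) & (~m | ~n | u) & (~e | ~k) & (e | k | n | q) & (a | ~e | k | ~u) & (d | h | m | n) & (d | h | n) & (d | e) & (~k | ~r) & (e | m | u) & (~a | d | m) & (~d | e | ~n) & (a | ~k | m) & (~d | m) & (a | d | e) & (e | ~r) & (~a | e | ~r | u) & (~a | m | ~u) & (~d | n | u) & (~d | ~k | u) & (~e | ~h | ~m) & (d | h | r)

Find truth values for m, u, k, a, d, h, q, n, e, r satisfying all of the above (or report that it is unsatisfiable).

Set m = False.
  then (~d | m) forces d = False.
  then (d | e) forces e = True.
  then (~a | d | m) forces a = False.
  then (a | ~k | m) forces k = False.
  then (a | ~e | k | ~u) forces u = False.
Try h = False:
  (h | ~n) forces n = False.
  clause (d | h | m | n) is falsified — backtrack.
So h = True.
Set q = True.
Set n = True.
Set r = False.
All clauses satisfied.

m=F, u=F, k=F, a=F, d=F, h=T, q=T, n=T, e=T, r=F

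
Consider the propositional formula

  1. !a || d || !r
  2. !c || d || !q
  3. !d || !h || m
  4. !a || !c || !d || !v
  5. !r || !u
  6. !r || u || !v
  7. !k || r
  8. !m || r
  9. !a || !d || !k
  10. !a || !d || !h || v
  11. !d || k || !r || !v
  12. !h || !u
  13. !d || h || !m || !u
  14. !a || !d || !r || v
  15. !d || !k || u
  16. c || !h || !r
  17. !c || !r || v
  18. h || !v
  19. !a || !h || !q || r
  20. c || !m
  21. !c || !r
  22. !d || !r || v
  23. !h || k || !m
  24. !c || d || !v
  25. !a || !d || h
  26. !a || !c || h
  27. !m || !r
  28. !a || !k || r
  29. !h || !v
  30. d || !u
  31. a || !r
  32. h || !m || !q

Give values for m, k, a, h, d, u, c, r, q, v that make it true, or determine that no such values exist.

Set m = False.
Set k = False.
Set a = False.
  then (a || !r) forces r = False.
Set h = False.
  then (h || !v) forces v = False.
Set d = True.
Set u = True.
Set c = False.
Set q = True.
All clauses satisfied.

m=F, k=F, a=F, h=F, d=T, u=T, c=F, r=F, q=T, v=F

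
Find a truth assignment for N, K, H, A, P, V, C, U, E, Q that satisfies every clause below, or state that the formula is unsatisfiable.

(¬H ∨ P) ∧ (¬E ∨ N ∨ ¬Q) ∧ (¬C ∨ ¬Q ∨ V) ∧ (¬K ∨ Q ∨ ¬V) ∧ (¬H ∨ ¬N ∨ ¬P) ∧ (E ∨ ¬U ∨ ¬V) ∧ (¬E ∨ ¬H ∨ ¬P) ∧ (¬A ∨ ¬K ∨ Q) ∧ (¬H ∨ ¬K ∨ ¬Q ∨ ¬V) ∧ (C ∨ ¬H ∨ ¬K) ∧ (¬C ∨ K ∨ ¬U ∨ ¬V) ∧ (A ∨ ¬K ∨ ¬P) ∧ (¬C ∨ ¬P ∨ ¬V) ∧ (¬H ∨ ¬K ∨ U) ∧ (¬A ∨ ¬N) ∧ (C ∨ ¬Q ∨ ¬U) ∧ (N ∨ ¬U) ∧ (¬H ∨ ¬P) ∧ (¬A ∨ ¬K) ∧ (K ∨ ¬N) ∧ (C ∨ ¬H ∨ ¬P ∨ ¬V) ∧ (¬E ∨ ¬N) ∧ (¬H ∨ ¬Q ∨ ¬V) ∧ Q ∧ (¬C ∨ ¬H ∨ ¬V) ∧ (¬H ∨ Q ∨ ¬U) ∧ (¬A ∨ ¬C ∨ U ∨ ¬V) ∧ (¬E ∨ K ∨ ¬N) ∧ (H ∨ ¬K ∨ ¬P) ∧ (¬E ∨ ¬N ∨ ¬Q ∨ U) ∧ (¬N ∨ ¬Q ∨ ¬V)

Unit clause (Q) forces Q = True.
Set N = False.
  then (¬E ∨ N ∨ ¬Q) forces E = False.
  then (N ∨ ¬U) forces U = False.
Set K = False.
Try H = True:
  (¬H ∨ P) forces P = True.
  clause (¬H ∨ ¬P) is falsified — backtrack.
So H = False.
Set A = False.
Set P = True.
Set V = True.
  then (¬C ∨ ¬P ∨ ¬V) forces C = False.
All clauses satisfied.

N=F, K=F, H=F, A=F, P=T, V=T, C=F, U=F, E=F, Q=T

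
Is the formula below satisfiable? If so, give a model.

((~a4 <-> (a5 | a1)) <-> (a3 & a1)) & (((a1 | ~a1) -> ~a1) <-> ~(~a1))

The conjunct ((a1 | ~a1) -> ~a1) <-> ~(~a1) is unsatisfiable on its own:
  a1=F: evaluates to False.
  a1=T: evaluates to False.
So the whole conjunction is unsatisfiable.

No satisfying assignment exists.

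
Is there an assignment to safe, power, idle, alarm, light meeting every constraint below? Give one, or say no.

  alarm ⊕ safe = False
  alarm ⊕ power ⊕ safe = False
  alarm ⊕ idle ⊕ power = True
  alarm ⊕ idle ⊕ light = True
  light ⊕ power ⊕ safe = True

safe=T; power=F; idle=F; alarm=T; light=F

alarm ⊕ safe = T ⊕ T = False ✓
alarm ⊕ power ⊕ safe = T ⊕ F ⊕ T = False ✓
alarm ⊕ idle ⊕ power = T ⊕ F ⊕ F = True ✓
alarm ⊕ idle ⊕ light = T ⊕ F ⊕ F = True ✓
light ⊕ power ⊕ safe = F ⊕ F ⊕ T = True ✓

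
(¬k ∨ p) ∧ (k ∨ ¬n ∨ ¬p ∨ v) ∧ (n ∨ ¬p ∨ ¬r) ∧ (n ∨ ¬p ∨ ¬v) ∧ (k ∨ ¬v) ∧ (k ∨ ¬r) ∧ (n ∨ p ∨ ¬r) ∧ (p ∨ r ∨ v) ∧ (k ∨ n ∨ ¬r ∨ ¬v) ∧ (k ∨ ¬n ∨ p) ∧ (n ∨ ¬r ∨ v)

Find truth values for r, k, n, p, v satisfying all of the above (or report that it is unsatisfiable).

Set r = False.
Set k = True.
  then (¬k ∨ p) forces p = True.
Set n = True.
Set v = False.
All clauses satisfied.

r = False; k = True; n = True; p = True; v = False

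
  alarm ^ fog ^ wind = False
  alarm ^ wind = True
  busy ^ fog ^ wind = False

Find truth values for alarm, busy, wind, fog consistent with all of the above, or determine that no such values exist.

alarm = False, busy = False, wind = True, fog = True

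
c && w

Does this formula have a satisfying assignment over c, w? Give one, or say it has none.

c = True, w = True

Both conjuncts True, so the formula holds.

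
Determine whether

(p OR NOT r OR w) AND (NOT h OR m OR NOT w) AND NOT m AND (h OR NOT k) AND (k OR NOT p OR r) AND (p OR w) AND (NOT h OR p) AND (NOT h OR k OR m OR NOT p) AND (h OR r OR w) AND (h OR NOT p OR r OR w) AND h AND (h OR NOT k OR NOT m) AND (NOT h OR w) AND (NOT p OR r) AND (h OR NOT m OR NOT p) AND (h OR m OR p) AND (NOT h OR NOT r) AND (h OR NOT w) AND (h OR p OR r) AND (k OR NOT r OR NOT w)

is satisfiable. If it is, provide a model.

Case m = True:
  Clause (NOT m) is falsified — contradiction.
Case m = False:
  (h) forces h = True.
  (NOT h OR m OR NOT w) forces w = False.
  Clause (NOT h OR w) is falsified — contradiction.
Both cases fail, so the formula is unsatisfiable.

Unsatisfiable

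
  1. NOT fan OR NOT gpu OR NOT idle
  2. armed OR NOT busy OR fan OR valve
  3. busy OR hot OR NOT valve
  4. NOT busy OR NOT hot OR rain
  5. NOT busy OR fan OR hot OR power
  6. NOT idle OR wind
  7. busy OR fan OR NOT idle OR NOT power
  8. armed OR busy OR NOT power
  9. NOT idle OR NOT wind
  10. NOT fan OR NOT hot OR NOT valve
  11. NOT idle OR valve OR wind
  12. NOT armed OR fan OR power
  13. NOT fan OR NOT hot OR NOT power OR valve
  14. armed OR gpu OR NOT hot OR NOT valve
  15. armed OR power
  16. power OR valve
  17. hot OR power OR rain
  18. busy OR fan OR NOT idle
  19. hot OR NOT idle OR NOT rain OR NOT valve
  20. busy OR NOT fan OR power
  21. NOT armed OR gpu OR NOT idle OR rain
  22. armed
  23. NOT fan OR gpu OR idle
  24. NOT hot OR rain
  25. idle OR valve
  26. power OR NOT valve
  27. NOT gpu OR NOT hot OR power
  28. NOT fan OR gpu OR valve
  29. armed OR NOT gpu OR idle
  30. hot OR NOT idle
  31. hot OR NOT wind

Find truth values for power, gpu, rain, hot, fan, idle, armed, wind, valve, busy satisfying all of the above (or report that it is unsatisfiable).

power = True; gpu = False; rain = True; hot = False; fan = False; idle = False; armed = True; wind = False; valve = True; busy = True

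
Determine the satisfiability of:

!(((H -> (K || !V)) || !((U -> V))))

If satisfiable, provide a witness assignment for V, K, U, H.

V = True, K = False, U = True, H = True

  !(((H -> (K || !V)) || !((U -> V)))) = True
    (H -> (K || !V)) || !((U -> V)) = False
      H -> (K || !V) = False
        K || !V = False
          !V = False
      !((U -> V)) = False
        U -> V = True
The formula evaluates to True.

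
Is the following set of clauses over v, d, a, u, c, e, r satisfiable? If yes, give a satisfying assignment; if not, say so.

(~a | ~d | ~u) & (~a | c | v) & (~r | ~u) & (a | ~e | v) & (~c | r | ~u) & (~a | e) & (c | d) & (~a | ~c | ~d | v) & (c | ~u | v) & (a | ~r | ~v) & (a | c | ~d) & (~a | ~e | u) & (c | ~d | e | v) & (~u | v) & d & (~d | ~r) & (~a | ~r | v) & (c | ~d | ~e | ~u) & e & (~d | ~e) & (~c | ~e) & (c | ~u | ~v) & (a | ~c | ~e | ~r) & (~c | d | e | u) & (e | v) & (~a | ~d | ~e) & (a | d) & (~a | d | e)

Case e = True:
  (d) forces d = True.
  Clause (~d | ~e) is falsified — contradiction.
Case e = False:
  Clause (e) is falsified — contradiction.
Both cases fail, so the formula is unsatisfiable.

No satisfying assignment exists.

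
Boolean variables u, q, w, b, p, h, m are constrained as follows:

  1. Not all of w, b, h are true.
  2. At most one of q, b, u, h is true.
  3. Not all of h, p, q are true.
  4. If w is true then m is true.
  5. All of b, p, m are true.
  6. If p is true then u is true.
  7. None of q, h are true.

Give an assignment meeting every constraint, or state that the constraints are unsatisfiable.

Case p = True:
  (5) forces b = True.
  (2) with b=T forces q = False.
  (2) with b=T forces u = False.
  Constraint (6) is violated (p=T, u=F) — contradiction.
Case p = False:
  Constraint (5) is violated (p=F) — contradiction.
Both cases fail — unsatisfiable.

The formula is unsatisfiable.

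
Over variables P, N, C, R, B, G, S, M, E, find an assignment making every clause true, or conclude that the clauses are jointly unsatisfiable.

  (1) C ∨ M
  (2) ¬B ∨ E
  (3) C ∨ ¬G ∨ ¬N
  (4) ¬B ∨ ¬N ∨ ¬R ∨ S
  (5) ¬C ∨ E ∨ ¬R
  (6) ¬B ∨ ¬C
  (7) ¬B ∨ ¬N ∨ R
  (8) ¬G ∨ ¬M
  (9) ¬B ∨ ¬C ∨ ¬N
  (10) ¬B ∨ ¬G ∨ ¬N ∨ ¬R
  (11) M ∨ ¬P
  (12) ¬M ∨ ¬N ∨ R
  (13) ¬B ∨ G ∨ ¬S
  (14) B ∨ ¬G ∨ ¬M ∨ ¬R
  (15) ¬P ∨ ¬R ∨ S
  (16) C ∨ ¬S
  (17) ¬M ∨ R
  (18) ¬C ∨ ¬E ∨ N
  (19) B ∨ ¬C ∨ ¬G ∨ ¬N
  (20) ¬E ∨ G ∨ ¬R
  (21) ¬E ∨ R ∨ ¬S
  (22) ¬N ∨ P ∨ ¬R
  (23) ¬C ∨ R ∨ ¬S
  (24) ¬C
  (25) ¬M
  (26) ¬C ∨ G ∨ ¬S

Case C = True:
  Clause (¬C) is falsified — contradiction.
Case C = False:
  (C ∨ M) forces M = True.
  Clause (¬M) is falsified — contradiction.
Both cases fail, so the formula is unsatisfiable.

Unsatisfiable — no assignment works.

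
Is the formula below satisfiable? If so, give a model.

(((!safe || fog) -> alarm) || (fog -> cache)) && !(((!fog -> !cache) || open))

alarm = False; open = False; safe = False; cache = True; fog = False

  ((!safe || fog) -> alarm) || (fog -> cache) = True
    (!safe || fog) -> alarm = False
      !safe || fog = True
        !safe = True
    fog -> cache = True
  !(((!fog -> !cache) || open)) = True
    (!fog -> !cache) || open = False
      !fog -> !cache = False
        !fog = True
        !cache = False
Both conjuncts True, so the formula holds.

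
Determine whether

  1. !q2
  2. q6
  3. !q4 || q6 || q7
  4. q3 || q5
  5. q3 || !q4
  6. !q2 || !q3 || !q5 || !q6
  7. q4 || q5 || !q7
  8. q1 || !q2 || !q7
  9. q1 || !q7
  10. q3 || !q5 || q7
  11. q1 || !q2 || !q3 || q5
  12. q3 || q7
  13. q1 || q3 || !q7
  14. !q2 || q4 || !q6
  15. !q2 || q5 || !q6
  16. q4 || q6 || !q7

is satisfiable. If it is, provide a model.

Unit clause (!q2) forces q2 = False.
Unit clause (q6) forces q6 = True.
Set q1 = False.
  then (q1 || !q7) forces q7 = False.
  then (q3 || q7) forces q3 = True.
Set q4 = True.
Set q5 = False.
All clauses satisfied.

q1 = False, q2 = False, q3 = True, q4 = True, q5 = False, q6 = True, q7 = False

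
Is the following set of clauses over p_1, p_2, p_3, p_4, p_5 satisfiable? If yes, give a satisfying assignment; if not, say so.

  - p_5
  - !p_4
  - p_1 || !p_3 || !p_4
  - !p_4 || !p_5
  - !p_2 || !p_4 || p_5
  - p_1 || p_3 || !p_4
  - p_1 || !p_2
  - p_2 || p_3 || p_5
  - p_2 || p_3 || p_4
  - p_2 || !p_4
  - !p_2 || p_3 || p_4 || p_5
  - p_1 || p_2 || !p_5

Unit clause (p_5) forces p_5 = True.
Unit clause (!p_4) forces p_4 = False.
Try p_1 = False:
  (p_1 || !p_2) forces p_2 = False.
  clause (p_1 || p_2 || !p_5) is falsified — backtrack.
So p_1 = True.
Set p_2 = False.
  then (p_2 || p_3 || p_4) forces p_3 = True.
All clauses satisfied.

p_1=T; p_2=F; p_3=T; p_4=F; p_5=T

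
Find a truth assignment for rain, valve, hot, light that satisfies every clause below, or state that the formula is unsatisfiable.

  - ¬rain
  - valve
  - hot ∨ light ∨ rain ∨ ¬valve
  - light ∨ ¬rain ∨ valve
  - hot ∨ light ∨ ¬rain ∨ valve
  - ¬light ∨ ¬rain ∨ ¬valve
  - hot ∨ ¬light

rain = False, valve = True, hot = True, light = False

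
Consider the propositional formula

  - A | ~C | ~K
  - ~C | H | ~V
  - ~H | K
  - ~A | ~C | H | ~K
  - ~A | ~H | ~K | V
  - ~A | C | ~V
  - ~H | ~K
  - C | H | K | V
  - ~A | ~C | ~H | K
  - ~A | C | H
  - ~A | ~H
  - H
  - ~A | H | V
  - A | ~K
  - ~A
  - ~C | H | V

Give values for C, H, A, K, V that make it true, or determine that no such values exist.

Case H = True:
  (~H | K) forces K = True.
  Clause (~H | ~K) is falsified — contradiction.
Case H = False:
  Clause (H) is falsified — contradiction.
Both cases fail, so the formula is unsatisfiable.

No satisfying assignment exists.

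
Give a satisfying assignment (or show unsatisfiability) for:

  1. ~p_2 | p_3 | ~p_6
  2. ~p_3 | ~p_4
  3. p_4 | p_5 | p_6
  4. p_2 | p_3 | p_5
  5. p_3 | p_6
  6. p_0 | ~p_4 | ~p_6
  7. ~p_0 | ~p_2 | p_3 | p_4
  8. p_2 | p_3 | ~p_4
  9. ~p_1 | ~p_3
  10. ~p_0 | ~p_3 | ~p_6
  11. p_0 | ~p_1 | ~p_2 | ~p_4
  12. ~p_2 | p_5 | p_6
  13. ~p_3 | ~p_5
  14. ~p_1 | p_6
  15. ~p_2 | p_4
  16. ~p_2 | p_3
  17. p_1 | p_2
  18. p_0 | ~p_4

p_0 = False; p_1 = True; p_2 = False; p_3 = False; p_4 = False; p_5 = True; p_6 = True

Set p_0 = False.
  then (p_0 | ~p_4) forces p_4 = False.
  then (~p_2 | p_4) forces p_2 = False.
  then (p_1 | p_2) forces p_1 = True.
  then (~p_1 | ~p_3) forces p_3 = False.
  then (~p_1 | p_6) forces p_6 = True.
  then (p_2 | p_3 | p_5) forces p_5 = True.
All clauses satisfied.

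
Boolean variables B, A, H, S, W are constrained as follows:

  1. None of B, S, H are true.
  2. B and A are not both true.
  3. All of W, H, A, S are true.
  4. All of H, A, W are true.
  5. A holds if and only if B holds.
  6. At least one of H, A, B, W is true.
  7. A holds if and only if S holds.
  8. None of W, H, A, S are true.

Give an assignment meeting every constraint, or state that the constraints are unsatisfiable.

UNSATISFIABLE

Case A = True:
  Constraint (8) is violated (A=T) — contradiction.
Case A = False:
  Constraint (3) is violated (A=F) — contradiction.
Both cases fail — unsatisfiable.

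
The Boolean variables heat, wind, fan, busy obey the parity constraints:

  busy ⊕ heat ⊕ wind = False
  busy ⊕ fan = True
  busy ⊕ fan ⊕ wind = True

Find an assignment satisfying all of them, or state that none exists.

heat=F; wind=F; fan=T; busy=F

busy ⊕ heat ⊕ wind = F ⊕ F ⊕ F = False ✓
busy ⊕ fan = F ⊕ T = True ✓
busy ⊕ fan ⊕ wind = F ⊕ T ⊕ F = True ✓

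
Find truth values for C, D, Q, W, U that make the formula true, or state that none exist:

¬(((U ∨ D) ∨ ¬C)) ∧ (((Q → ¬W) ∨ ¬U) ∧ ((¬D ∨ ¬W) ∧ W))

C: True, D: False, Q: True, W: True, U: False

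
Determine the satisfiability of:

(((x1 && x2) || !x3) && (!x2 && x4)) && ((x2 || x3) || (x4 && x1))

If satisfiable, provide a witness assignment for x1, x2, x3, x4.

x1 = True; x2 = False; x3 = False; x4 = True

  ((x1 && x2) || !x3) && (!x2 && x4) = True
    (x1 && x2) || !x3 = True
      x1 && x2 = False
      !x3 = True
    !x2 && x4 = True
      !x2 = True
  (x2 || x3) || (x4 && x1) = True
    x2 || x3 = False
    x4 && x1 = True
Both conjuncts True, so the formula holds.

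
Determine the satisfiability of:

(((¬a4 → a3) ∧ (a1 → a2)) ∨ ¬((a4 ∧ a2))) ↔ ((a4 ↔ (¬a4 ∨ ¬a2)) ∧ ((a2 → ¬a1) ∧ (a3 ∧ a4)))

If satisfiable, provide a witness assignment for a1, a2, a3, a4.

a1=F, a2=F, a3=T, a4=T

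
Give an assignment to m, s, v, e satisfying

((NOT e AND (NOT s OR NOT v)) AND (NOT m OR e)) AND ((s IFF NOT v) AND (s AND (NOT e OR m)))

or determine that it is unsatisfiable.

m = False; s = True; v = False; e = False

  (NOT e AND (NOT s OR NOT v)) AND (NOT m OR e) = True
    NOT e AND (NOT s OR NOT v) = True
      NOT e = True
      NOT s OR NOT v = True
        NOT s = False
        NOT v = True
    NOT m OR e = True
      NOT m = True
  (s IFF NOT v) AND (s AND (NOT e OR m)) = True
    s IFF NOT v = True
      NOT v = True
    s AND (NOT e OR m) = True
      NOT e OR m = True
        NOT e = True
Both conjuncts True, so the formula holds.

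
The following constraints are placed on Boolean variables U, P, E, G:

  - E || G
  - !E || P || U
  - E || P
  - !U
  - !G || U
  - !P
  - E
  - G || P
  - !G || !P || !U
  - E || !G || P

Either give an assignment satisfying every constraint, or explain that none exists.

Case P = True:
  Clause (!P) is falsified — contradiction.
Case P = False:
  (E || P) forces E = True.
  (!E || P || U) forces U = True.
  Clause (!U) is falsified — contradiction.
Both cases fail, so the formula is unsatisfiable.

No satisfying assignment exists.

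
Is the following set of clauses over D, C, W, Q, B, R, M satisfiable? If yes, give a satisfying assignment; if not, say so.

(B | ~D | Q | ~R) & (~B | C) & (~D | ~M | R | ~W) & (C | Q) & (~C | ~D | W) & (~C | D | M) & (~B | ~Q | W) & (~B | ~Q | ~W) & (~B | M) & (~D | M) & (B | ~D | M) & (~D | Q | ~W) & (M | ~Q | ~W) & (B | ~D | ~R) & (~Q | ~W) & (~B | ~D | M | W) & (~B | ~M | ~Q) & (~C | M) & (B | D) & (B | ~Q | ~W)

Set D = False.
  then (B | D) forces B = True.
  then (~B | C) forces C = True.
  then (~C | D | M) forces M = True.
  then (~B | ~M | ~Q) forces Q = False.
Set W = True.
Set R = False.
All clauses satisfied.

D: False; C: True; W: True; Q: False; B: True; R: False; M: True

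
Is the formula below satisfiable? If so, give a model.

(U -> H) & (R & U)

H = True, R = True, U = True

  U -> H = True
  R & U = True
Both conjuncts True, so the formula holds.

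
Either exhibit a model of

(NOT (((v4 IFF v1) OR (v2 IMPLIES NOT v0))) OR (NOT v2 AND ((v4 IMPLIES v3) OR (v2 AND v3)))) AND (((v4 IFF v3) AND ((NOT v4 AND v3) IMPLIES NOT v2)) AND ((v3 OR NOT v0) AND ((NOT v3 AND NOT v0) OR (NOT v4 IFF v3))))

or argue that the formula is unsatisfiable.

v0: False; v1: False; v2: False; v3: False; v4: False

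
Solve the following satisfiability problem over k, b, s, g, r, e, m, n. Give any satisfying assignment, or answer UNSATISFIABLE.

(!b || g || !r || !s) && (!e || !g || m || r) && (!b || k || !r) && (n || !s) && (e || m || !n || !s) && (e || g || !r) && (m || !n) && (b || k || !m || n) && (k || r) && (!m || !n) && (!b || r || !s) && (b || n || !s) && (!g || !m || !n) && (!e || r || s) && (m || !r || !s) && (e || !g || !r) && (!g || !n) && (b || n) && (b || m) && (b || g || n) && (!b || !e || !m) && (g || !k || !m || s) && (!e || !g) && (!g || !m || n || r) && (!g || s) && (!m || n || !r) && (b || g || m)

Try k = False:
  (k || r) forces r = True.
  (!b || k || !r) forces b = False.
  (b || n) forces n = True.
  (m || !n) forces m = True.
  clause (!m || !n) is falsified — backtrack.
So k = True.
Set b = True.
Set s = False.
  then (!g || s) forces g = False.
  then (g || !k || !m || s) forces m = False.
  then (m || !n) forces n = False.
Set r = False.
  then (!e || r || s) forces e = False.
All clauses satisfied.

k = True, b = True, s = False, g = False, r = False, e = False, m = False, n = False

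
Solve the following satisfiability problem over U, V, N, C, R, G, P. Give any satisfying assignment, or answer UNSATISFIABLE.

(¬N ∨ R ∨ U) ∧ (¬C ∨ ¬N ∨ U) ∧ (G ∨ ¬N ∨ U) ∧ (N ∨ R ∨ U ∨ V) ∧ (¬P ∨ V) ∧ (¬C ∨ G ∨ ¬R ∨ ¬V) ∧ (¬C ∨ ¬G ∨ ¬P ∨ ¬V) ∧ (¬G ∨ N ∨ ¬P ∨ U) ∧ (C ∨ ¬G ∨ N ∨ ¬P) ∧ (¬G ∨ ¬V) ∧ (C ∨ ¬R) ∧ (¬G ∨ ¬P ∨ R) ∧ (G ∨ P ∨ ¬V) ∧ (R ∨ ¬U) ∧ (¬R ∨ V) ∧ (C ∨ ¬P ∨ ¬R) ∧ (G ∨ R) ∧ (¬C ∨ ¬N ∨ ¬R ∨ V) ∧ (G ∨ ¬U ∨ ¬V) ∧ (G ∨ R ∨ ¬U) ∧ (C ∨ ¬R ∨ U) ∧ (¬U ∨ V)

Case R = True:
  (C ∨ ¬R) forces C = True.
  (¬R ∨ V) forces V = True.
  (¬C ∨ G ∨ ¬R ∨ ¬V) forces G = True.
  Clause (¬G ∨ ¬V) is falsified — contradiction.
Case R = False:
  (R ∨ ¬U) forces U = False.
  (¬N ∨ R ∨ U) forces N = False.
  (N ∨ R ∨ U ∨ V) forces V = True.
  (¬G ∨ ¬V) forces G = False.
  Clause (G ∨ R) is falsified — contradiction.
Both cases fail, so the formula is unsatisfiable.

UNSATISFIABLE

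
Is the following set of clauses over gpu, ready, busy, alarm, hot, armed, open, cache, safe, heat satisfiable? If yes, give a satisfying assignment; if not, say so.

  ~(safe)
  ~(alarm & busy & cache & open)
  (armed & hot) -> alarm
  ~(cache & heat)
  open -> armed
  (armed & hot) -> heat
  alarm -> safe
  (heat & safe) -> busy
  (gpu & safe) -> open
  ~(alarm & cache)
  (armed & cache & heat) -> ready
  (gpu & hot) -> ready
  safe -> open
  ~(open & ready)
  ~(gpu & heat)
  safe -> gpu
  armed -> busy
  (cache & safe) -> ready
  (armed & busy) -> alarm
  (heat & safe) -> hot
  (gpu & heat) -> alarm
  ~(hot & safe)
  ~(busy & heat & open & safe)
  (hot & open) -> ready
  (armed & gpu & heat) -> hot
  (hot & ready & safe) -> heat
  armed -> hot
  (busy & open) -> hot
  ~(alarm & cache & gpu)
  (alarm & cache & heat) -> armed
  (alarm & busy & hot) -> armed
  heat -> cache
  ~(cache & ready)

gpu = True, ready = True, busy = True, alarm = False, hot = False, armed = False, open = False, cache = False, safe = False, heat = False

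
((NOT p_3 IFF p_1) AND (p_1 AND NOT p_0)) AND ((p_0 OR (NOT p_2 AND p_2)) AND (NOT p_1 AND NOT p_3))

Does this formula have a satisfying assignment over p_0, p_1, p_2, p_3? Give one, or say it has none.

Unsatisfiable — no assignment works.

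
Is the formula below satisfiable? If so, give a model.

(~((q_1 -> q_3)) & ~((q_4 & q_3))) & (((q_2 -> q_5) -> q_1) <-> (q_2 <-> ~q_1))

q_1 = True, q_2 = False, q_3 = False, q_4 = True, q_5 = False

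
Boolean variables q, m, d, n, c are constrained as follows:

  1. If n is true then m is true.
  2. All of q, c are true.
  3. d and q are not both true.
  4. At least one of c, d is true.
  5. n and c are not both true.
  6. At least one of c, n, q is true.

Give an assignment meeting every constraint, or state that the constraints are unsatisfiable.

q = True, m = False, d = False, n = False, c = True

  (1) n=F ⇒ m: vacuous ✓
  (2) {q, c}: all 2 true ✓
  (3) d=F, q=T — not both ✓
  (4) {c, d}: 1 true — at least one ✓
  (5) n=F, c=T — not both ✓
  (6) {c, n, q}: 2 true — at least one ✓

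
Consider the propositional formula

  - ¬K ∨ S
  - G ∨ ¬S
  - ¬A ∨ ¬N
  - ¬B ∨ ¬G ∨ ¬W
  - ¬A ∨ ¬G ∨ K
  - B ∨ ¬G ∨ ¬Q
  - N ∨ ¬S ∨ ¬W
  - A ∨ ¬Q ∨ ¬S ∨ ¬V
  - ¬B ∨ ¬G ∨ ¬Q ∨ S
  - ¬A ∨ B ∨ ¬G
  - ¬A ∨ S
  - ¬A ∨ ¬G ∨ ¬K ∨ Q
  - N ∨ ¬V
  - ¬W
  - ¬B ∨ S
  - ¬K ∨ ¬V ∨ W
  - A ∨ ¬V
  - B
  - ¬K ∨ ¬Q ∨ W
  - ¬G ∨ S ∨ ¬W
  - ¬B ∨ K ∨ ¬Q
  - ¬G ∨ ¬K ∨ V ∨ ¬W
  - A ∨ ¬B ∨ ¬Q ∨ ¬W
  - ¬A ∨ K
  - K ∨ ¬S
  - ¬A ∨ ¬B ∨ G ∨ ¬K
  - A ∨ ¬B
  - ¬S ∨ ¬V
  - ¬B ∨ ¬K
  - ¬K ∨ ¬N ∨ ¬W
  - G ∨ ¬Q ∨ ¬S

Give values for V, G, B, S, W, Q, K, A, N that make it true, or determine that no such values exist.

UNSATISFIABLE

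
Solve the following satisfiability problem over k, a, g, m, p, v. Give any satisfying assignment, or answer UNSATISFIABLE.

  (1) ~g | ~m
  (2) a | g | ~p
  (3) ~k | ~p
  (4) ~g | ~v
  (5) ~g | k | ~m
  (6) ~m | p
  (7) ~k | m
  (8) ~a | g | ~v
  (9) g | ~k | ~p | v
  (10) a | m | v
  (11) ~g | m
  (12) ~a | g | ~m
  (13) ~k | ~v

k: False; a: True; g: False; m: False; p: True; v: False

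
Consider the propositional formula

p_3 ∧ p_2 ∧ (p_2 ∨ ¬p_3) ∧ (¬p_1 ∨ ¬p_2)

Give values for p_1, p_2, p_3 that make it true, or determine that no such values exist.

p_1: False, p_2: True, p_3: True

Unit clause (p_3) forces p_3 = True.
Unit clause (p_2) forces p_2 = True.
In (¬p_1 ∨ ¬p_2) only ¬p_1 is left, so p_1 = False.
Check each clause:
  (p_3): p_3 holds.
  (p_2): p_2 holds.
  (p_2 ∨ ¬p_3): p_2 holds.
  (¬p_1 ∨ ¬p_2): ¬p_1 holds.
All clauses satisfied.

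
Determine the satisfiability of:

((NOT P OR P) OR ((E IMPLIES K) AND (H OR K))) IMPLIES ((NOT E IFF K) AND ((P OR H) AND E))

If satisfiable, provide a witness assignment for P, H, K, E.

P = True, H = False, K = False, E = True

  ((NOT P OR P) OR ((E IMPLIES K) AND (H OR K))) IMPLIES ((NOT E IFF K) AND ((P OR H) AND E)) = True
    (NOT P OR P) OR ((E IMPLIES K) AND (H OR K)) = True
      NOT P OR P = True
        NOT P = False
      (E IMPLIES K) AND (H OR K) = False
        E IMPLIES K = False
        H OR K = False
    (NOT E IFF K) AND ((P OR H) AND E) = True
      NOT E IFF K = True
        NOT E = False
      (P OR H) AND E = True
        P OR H = True
The formula evaluates to True.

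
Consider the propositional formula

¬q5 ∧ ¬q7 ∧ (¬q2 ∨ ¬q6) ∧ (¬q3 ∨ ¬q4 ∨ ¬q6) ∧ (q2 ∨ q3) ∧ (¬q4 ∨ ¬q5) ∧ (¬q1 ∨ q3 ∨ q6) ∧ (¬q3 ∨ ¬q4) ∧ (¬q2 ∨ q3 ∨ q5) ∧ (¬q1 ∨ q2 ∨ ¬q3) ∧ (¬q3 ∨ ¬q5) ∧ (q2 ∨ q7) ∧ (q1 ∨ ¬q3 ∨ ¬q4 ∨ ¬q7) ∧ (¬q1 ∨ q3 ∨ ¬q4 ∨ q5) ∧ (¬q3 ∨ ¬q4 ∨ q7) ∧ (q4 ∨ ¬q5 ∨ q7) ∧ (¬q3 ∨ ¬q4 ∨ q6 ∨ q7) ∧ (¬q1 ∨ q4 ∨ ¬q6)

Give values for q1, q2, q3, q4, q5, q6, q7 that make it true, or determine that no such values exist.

q1 = True, q2 = True, q3 = True, q4 = False, q5 = False, q6 = False, q7 = False

Unit clause (¬q5) forces q5 = False.
Unit clause (¬q7) forces q7 = False.
In (q2 ∨ q7) only q2 is left, so q2 = True.
In (¬q2 ∨ ¬q6) only ¬q6 is left, so q6 = False.
In (¬q2 ∨ q3 ∨ q5) only q3 is left, so q3 = True.
In (¬q3 ∨ ¬q4 ∨ q7) only ¬q4 is left, so q4 = False.
Set q1 = True.
All clauses satisfied.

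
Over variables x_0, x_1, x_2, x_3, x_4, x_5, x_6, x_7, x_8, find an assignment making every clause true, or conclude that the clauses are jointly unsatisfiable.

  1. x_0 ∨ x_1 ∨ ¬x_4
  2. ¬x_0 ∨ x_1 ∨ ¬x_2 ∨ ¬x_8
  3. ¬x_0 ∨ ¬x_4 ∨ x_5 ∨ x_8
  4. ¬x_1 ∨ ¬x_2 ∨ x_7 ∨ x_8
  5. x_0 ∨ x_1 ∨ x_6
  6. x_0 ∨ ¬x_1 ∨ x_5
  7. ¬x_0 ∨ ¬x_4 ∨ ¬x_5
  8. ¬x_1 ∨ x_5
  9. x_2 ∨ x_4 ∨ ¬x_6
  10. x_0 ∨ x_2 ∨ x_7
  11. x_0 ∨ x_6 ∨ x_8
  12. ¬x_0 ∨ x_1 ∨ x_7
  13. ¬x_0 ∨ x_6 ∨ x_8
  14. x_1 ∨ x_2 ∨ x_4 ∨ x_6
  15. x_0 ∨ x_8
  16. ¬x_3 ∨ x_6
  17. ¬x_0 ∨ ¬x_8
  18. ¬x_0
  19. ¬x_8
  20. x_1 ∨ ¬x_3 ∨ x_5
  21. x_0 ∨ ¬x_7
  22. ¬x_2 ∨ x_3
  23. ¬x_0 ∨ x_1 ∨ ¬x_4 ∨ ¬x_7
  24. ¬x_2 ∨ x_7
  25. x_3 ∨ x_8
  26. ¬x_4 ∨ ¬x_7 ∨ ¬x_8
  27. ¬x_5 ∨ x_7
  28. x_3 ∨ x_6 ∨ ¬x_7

The formula is unsatisfiable.

Case x_0 = True:
  Clause (¬x_0) is falsified — contradiction.
Case x_0 = False:
  (x_0 ∨ x_8) forces x_8 = True.
  Clause (¬x_8) is falsified — contradiction.
Both cases fail, so the formula is unsatisfiable.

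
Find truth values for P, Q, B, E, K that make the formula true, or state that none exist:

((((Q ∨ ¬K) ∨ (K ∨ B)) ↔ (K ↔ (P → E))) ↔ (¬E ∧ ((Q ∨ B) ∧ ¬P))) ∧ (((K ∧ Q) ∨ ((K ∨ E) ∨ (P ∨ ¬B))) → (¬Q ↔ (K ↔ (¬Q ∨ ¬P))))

P=T; Q=T; B=T; E=F; K=T

  (((Q ∨ ¬K) ∨ (K ∨ B)) ↔ (K ↔ (P → E))) ↔ (¬E ∧ ((Q ∨ B) ∧ ¬P)) = True
    ((Q ∨ ¬K) ∨ (K ∨ B)) ↔ (K ↔ (P → E)) = False
      (Q ∨ ¬K) ∨ (K ∨ B) = True
        Q ∨ ¬K = True
          ¬K = False
        K ∨ B = True
      K ↔ (P → E) = False
        P → E = False
    ¬E ∧ ((Q ∨ B) ∧ ¬P) = False
      ¬E = True
      (Q ∨ B) ∧ ¬P = False
        Q ∨ B = True
        ¬P = False
  ((K ∧ Q) ∨ ((K ∨ E) ∨ (P ∨ ¬B))) → (¬Q ↔ (K ↔ (¬Q ∨ ¬P))) = True
    (K ∧ Q) ∨ ((K ∨ E) ∨ (P ∨ ¬B)) = True
      K ∧ Q = True
      (K ∨ E) ∨ (P ∨ ¬B) = True
        K ∨ E = True
        P ∨ ¬B = True
          ¬B = False
    ¬Q ↔ (K ↔ (¬Q ∨ ¬P)) = True
      ¬Q = False
      K ↔ (¬Q ∨ ¬P) = False
        ¬Q ∨ ¬P = False
          ¬Q = False
          ¬P = False
Both conjuncts True, so the formula holds.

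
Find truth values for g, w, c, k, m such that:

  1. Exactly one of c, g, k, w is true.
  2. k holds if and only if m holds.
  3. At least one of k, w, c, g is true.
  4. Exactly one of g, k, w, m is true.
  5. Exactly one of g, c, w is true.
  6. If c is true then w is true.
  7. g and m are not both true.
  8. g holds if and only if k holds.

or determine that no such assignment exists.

g = False, w = True, c = False, k = False, m = False

  (1) {c, g, k, w}: 1 true — exactly one ✓
  (2) k=F, m=F — same ✓
  (3) {k, w, c, g}: 1 true — at least one ✓
  (4) {g, k, w, m}: 1 true — exactly one ✓
  (5) {g, c, w}: 1 true — exactly one ✓
  (6) c=F ⇒ w: vacuous ✓
  (7) g=F, m=F — not both ✓
  (8) g=F, k=F — same ✓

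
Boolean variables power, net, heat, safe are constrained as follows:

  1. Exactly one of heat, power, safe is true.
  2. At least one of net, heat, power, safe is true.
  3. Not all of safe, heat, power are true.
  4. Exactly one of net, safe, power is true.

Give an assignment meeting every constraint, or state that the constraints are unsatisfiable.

power = False, net = True, heat = True, safe = False

  (1) {heat, power, safe}: 1 true — exactly one ✓
  (2) {net, heat, power, safe}: 2 true — at least one ✓
  (3) {safe, heat, power}: 1/3 true — not all ✓
  (4) {net, safe, power}: 1 true — exactly one ✓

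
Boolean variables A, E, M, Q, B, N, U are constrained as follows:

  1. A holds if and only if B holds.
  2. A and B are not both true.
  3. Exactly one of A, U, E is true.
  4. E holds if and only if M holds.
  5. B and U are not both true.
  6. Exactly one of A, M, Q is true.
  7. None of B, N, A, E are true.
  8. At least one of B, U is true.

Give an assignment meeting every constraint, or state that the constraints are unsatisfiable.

A = False, E = False, M = False, Q = True, B = False, N = False, U = True

  (1) A=F, B=F — same ✓
  (2) A=F, B=F — not both ✓
  (3) {A, U, E}: 1 true — exactly one ✓
  (4) E=F, M=F — same ✓
  (5) B=F, U=T — not both ✓
  (6) {A, M, Q}: 1 true — exactly one ✓
  (7) {B, N, A, E}: 0 true — none ✓
  (8) {B, U}: 1 true — at least one ✓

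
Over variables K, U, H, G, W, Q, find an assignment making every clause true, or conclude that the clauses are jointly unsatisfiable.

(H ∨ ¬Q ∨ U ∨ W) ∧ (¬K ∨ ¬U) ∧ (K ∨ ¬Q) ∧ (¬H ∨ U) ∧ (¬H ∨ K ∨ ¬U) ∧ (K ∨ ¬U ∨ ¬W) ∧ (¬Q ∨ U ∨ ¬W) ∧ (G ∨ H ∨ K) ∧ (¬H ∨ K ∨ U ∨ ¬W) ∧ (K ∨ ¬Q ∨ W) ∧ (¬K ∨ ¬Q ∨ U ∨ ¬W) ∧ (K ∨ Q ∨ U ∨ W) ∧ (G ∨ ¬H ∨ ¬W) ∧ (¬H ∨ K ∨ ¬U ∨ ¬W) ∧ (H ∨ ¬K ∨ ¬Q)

Set K = True.
  then (¬K ∨ ¬U) forces U = False.
  then (¬H ∨ U) forces H = False.
  then (H ∨ ¬K ∨ ¬Q) forces Q = False.
Set G = False.
Set W = False.
All clauses satisfied.

K = True; U = False; H = False; G = False; W = False; Q = False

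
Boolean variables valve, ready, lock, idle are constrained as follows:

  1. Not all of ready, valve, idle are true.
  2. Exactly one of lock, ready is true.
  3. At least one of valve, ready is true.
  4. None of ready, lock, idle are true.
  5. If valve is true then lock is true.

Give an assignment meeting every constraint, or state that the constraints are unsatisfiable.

UNSATISFIABLE

Case ready = True:
  Constraint (4) is violated (ready=T) — contradiction.
Case ready = False:
  (2) with ready=F forces lock = True.
  Constraint (4) is violated (lock=T) — contradiction.
Both cases fail — unsatisfiable.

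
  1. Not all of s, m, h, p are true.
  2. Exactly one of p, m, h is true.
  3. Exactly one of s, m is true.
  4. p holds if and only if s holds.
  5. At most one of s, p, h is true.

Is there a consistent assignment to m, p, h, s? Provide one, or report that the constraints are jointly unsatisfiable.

m = True, p = False, h = False, s = False

  (1) {s, m, h, p}: 1/4 true — not all ✓
  (2) {p, m, h}: 1 true — exactly one ✓
  (3) {s, m}: 1 true — exactly one ✓
  (4) p=F, s=F — same ✓
  (5) {s, p, h}: 0 true — at most one ✓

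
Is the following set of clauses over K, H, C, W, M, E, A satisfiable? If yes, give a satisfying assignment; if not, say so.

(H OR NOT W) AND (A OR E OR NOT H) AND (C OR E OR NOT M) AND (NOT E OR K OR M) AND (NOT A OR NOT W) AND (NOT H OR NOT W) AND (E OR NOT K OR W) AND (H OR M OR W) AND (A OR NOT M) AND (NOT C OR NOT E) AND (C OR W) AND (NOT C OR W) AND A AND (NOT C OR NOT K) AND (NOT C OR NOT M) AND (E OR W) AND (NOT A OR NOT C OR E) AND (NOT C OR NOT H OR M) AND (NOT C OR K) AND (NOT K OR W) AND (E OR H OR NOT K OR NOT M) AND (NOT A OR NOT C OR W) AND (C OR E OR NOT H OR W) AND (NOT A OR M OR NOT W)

UNSATISFIABLE

Case W = True:
  (H OR NOT W) forces H = True.
  Clause (NOT H OR NOT W) is falsified — contradiction.
Case W = False:
  (C OR W) forces C = True.
  Clause (NOT C OR W) is falsified — contradiction.
Both cases fail, so the formula is unsatisfiable.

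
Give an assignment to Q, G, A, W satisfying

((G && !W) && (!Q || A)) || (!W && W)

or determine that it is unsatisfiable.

Q: False; G: True; A: True; W: False

  ((G && !W) && (!Q || A)) || (!W && W) = True
    (G && !W) && (!Q || A) = True
      G && !W = True
        !W = True
      !Q || A = True
        !Q = True
    !W && W = False
      !W = True
The formula evaluates to True.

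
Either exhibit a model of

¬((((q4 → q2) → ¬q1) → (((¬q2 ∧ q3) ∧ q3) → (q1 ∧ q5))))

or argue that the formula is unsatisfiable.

q1 = False, q2 = False, q3 = True, q4 = True, q5 = False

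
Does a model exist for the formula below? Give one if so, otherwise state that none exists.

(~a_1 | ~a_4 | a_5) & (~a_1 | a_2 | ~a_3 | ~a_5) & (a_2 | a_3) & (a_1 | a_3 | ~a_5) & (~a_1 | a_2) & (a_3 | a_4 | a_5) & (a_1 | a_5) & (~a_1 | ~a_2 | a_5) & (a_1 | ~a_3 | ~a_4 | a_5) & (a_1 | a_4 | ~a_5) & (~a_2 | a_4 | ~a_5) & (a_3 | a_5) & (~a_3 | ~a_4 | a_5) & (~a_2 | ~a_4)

Set a_1 = False.
  then (a_1 | a_5) forces a_5 = True.
  then (a_1 | a_4 | ~a_5) forces a_4 = True.
  then (~a_2 | ~a_4) forces a_2 = False.
  then (a_2 | a_3) forces a_3 = True.
All clauses satisfied.

a_1=F, a_2=F, a_3=T, a_4=T, a_5=T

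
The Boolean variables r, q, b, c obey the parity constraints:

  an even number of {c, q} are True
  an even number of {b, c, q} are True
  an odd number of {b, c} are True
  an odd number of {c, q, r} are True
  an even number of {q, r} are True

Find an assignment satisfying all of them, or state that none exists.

r = True; q = True; b = False; c = True

{c, q}: 2 true → even ✓
{b, c, q}: 2 true → even ✓
{b, c}: 1 true → odd ✓
{c, q, r}: 3 true → odd ✓
{q, r}: 2 true → even ✓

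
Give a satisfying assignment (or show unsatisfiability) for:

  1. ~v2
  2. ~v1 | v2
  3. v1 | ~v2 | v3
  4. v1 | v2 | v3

v1 = False; v2 = False; v3 = True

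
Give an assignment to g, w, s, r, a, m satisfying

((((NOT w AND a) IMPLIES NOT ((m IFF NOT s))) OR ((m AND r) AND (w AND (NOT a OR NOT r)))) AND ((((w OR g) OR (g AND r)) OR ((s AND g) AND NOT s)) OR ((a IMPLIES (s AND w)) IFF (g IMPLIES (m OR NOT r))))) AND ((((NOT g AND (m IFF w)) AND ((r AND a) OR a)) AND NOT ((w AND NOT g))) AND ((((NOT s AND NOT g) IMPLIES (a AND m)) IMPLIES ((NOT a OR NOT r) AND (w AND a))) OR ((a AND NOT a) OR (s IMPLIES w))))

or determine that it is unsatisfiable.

Unsatisfiable — no assignment works.

Case g = True: the conjunct NOT g is False.
Case g = False: the formula simplifies to ((((NOT w AND a) IMPLIES NOT ((m IFF NOT s))) OR ((m AND r) AND (w AND (NOT a OR NOT r)))) AND (w OR (a IMPLIES (s AND w)))) AND ((((m IFF w) AND ((r AND a) OR a)) AND NOT w) AND (((NOT s IMPLIES (a AND m)) IMPLIES ((NOT a OR NOT r) AND (w AND a))) OR ((a AND NOT a) OR (s IMPLIES w)))).
  w = True: the conjunct NOT w is False.
  w = False: simplifies to ((a IMPLIES NOT ((m IFF NOT s))) AND NOT a) AND ((NOT m AND ((r AND a) OR a)) AND (NOT ((NOT s IMPLIES (a AND m))) OR ((a AND NOT a) OR NOT s))).
    a = True: the conjunct NOT a is False.
    a = False: the conjunct (r AND a) OR a becomes (r AND False) OR False = False.
Both cases fail — unsatisfiable.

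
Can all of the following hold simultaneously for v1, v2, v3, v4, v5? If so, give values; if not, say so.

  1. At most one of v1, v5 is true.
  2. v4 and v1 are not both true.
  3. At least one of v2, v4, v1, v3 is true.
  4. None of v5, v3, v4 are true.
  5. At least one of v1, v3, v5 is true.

v1=T; v2=F; v3=F; v4=F; v5=F

  (1) {v1, v5}: 1 true — at most one ✓
  (2) v4=F, v1=T — not both ✓
  (3) {v2, v4, v1, v3}: 1 true — at least one ✓
  (4) {v5, v3, v4}: 0 true — none ✓
  (5) {v1, v3, v5}: 1 true — at least one ✓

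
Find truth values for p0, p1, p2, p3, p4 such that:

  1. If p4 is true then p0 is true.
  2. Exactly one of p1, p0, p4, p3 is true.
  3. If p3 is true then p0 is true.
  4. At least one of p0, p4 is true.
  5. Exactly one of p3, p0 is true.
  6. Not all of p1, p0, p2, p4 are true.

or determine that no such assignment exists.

p0=T; p1=F; p2=T; p3=F; p4=F

  (1) p4=F ⇒ p0: vacuous ✓
  (2) {p1, p0, p4, p3}: 1 true — exactly one ✓
  (3) p3=F ⇒ p0: vacuous ✓
  (4) {p0, p4}: 1 true — at least one ✓
  (5) {p3, p0}: 1 true — exactly one ✓
  (6) {p1, p0, p2, p4}: 2/4 true — not all ✓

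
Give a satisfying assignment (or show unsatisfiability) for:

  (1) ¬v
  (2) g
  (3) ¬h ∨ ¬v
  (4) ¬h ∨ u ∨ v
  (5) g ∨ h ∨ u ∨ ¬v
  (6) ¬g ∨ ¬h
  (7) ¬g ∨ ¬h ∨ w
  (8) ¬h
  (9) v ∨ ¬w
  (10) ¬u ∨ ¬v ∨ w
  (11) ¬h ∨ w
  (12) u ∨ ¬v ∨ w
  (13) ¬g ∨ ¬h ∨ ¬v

v = False; g = True; w = False; h = False; u = True

Unit clause (¬v) forces v = False.
Unit clause (g) forces g = True.
In (¬g ∨ ¬h) only ¬h is left, so h = False.
In (v ∨ ¬w) only ¬w is left, so w = False.
Set u = True.
All clauses satisfied.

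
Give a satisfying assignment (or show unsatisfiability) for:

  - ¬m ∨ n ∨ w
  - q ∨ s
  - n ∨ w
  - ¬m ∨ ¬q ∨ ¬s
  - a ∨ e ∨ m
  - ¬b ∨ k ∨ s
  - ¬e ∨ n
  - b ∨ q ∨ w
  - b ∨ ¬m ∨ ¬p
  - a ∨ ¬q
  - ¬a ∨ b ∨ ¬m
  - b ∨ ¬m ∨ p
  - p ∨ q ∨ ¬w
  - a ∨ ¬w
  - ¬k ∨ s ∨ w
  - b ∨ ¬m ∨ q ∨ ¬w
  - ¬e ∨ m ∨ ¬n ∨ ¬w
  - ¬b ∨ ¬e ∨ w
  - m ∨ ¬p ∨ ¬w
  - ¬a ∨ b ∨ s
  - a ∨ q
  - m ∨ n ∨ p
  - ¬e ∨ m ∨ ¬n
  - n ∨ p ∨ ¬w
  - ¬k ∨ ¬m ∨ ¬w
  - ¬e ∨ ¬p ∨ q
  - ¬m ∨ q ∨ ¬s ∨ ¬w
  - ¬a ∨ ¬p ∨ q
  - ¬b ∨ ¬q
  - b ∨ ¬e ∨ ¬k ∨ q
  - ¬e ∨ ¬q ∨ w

m=F, q=F, e=F, p=F, s=T, a=T, b=T, n=T, k=T, w=F

Set m = False.
Set q = False.
  then (q ∨ s) forces s = True.
  then (a ∨ q) forces a = True.
  then (¬a ∨ ¬p ∨ q) forces p = False.
  then (p ∨ q ∨ ¬w) forces w = False.
  then (m ∨ n ∨ p) forces n = True.
  then (¬e ∨ m ∨ ¬n) forces e = False.
  then (b ∨ q ∨ w) forces b = True.
Set k = True.
All clauses satisfied.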